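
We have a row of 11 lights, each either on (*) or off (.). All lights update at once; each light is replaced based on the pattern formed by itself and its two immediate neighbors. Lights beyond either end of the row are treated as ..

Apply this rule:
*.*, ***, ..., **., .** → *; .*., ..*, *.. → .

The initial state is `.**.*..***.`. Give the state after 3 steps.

.****.****.

.***...***.
.***.*.***.
.****.****.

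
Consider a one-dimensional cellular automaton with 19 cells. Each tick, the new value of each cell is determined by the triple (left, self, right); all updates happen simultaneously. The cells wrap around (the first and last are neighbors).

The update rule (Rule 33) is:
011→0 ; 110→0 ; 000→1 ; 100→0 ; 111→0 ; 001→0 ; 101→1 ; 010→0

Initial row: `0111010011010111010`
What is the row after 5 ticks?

0000100000101000100
1110001110010010001
0000100000000000100
1110001111111110001
0000100000000000100

0000100000000000100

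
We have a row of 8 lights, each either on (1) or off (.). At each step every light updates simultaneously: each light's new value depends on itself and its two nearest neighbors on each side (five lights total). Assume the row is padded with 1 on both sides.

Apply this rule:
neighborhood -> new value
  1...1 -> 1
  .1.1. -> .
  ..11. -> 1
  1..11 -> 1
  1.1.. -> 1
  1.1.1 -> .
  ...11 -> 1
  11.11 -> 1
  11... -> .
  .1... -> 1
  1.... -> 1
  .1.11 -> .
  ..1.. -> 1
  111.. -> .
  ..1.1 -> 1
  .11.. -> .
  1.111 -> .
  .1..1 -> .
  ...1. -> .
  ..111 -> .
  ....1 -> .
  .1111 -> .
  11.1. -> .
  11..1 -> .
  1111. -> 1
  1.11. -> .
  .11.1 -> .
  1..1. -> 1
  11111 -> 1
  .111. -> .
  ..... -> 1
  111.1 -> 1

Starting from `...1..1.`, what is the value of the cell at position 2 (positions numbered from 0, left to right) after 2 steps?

.1.1.11.
.......1
position 2 holds .

.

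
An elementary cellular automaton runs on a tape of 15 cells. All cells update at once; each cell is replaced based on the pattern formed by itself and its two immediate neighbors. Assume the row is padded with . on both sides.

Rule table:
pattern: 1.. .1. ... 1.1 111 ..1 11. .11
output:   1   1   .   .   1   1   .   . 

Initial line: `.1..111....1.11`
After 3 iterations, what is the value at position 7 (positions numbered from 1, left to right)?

.

1111.1.1..11...
.11..1.111..1..
1..111..1.1111.
position 7 holds .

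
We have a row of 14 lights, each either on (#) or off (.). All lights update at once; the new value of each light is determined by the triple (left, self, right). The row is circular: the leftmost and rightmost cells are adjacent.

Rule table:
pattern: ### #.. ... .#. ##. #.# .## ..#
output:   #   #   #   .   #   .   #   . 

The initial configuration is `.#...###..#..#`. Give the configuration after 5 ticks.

..##.####..#..
#.##.#####..##
#.##.######.##
#.##.######.##  (fixed point — unchanged through tick 5)

#.##.######.##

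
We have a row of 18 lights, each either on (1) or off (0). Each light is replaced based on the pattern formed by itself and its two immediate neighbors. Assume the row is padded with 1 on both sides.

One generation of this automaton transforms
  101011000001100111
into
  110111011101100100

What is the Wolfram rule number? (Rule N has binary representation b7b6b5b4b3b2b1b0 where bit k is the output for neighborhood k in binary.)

position 16: 111 → 0  (bit 7 = 0)
position 0: 110 → 1  (bit 6 = 1)
position 1: 101 → 1  (bit 5 = 1)
position 6: 100 → 0  (bit 4 = 0)
position 4: 011 → 1  (bit 3 = 1)
position 2: 010 → 0  (bit 2 = 0)
position 10: 001 → 0  (bit 1 = 0)
position 7: 000 → 1  (bit 0 = 1)
bits b7..b0 = 01101001 = 105

105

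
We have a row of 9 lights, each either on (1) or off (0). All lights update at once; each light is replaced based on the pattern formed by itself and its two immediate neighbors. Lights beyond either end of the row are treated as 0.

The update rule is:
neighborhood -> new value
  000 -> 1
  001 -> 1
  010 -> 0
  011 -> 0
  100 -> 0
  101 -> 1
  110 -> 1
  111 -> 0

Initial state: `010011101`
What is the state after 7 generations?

100100110
001001010
110010100
010101001
101010010
010100100
101001001

101001001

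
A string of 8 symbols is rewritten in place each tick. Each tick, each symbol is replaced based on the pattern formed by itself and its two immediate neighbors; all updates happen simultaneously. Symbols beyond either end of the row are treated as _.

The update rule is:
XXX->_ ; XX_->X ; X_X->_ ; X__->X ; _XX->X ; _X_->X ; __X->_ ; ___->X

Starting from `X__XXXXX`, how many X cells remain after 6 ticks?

tick 1: XX_X___X
tick 2: XX_XXX_X
tick 3: XX_X_X_X
tick 4: XX_X_X_X  (fixed point — unchanged through tick 6)
count of X: 5

5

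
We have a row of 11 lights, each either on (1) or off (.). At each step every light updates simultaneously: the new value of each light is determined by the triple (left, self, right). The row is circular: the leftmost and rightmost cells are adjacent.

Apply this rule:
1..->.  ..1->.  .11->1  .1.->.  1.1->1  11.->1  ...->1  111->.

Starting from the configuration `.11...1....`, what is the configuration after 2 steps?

step 1: .11.1...111
step 2: 1111..1.1.1

1111..1.1.1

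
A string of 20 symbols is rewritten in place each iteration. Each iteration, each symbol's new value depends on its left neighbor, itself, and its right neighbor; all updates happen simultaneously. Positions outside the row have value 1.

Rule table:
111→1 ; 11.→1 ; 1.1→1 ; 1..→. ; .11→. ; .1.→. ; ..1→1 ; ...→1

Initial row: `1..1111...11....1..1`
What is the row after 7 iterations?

1.1.111.11.1.111..1.
11.1.111.11.1.11.1.1
111.1.111.11.1.11.1.
1111.1.111.11.1.11.1
11111.1.111.11.1.11.
111111.1.111.11.1.11
1111111.1.111.11.1.1

1111111.1.111.11.1.1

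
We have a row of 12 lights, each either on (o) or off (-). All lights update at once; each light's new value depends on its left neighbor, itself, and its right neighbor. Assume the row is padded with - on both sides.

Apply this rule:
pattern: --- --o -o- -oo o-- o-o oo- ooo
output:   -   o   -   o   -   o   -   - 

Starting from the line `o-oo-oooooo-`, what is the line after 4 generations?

-oo---------

-oo-oo------
oo-oo-------
o-oo--------
-oo---------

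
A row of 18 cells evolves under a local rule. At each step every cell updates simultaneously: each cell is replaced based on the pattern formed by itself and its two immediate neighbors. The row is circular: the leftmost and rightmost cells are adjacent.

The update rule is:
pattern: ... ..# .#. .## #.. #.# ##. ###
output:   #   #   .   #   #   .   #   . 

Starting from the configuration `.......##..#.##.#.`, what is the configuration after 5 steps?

step 1: ###########..##..#
step 2: ..........########
step 3: ###########......#
step 4: ..........########  (repeats step 2; period 2)
step 5: ###########......#

###########......#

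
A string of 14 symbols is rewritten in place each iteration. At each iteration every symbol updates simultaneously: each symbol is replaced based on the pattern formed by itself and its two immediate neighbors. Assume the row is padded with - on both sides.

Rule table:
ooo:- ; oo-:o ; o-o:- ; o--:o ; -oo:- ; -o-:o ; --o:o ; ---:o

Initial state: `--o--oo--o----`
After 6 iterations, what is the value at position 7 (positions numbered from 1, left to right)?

-

iteration 1: ooooo-oooooooo
iteration 2: ----o--------o
iteration 3: oooooooooooooo
iteration 4: -------------o
iteration 5: oooooooooooooo  (repeats iteration 3; period 2)
iteration 6: -------------o
position 7 holds -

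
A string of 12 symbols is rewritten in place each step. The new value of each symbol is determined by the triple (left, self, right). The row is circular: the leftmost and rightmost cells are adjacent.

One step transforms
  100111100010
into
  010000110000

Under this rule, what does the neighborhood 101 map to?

At position 11 the neighborhood is 101; the next row has 0 there.

0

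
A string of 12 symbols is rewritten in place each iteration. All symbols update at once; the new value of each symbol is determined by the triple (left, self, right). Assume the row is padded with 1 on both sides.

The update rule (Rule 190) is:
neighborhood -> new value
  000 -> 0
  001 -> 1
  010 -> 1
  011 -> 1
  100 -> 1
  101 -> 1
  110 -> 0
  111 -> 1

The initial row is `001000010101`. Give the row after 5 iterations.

011111111111

111100111111
111011111111
110111111111
101111111111
011111111111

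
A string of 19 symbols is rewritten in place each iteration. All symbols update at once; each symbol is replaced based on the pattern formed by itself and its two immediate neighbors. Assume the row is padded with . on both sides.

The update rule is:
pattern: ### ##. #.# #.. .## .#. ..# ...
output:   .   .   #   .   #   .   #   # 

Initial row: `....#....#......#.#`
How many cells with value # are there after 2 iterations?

iteration 1: ####..###..#####.#.
iteration 2: #....##...##....#..
count of #: 6

6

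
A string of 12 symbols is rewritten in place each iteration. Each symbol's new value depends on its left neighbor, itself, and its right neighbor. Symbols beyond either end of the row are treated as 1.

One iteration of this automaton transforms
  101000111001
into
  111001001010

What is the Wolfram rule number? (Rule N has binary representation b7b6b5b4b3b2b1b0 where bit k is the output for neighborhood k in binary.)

position 7: 111 → 0  (bit 7 = 0)
position 0: 110 → 1  (bit 6 = 1)
position 1: 101 → 1  (bit 5 = 1)
position 3: 100 → 0  (bit 4 = 0)
position 6: 011 → 0  (bit 3 = 0)
position 2: 010 → 1  (bit 2 = 1)
position 5: 001 → 1  (bit 1 = 1)
position 4: 000 → 0  (bit 0 = 0)
bits b7..b0 = 01100110 = 102

102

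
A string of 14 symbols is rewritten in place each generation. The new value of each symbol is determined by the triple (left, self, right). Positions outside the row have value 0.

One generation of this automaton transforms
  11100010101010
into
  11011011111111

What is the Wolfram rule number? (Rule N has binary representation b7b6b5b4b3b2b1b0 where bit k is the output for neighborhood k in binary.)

189

position 1: 111 → 1  (bit 7 = 1)
position 2: 110 → 0  (bit 6 = 0)
position 7: 101 → 1  (bit 5 = 1)
position 3: 100 → 1  (bit 4 = 1)
position 0: 011 → 1  (bit 3 = 1)
position 6: 010 → 1  (bit 2 = 1)
position 5: 001 → 0  (bit 1 = 0)
position 4: 000 → 1  (bit 0 = 1)
bits b7..b0 = 10111101 = 189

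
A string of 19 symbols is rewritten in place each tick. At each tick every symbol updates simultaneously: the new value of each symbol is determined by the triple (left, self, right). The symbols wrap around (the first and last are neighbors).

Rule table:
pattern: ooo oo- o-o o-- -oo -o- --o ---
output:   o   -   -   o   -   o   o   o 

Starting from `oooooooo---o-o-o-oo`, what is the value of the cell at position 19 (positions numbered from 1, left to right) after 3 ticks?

tick 1: ooooooo-oooo-o-o--o
tick 2: oooooo---oo--o-ooo-
tick 3: -oooo-ooo--ooo--o--
position 19 holds -

-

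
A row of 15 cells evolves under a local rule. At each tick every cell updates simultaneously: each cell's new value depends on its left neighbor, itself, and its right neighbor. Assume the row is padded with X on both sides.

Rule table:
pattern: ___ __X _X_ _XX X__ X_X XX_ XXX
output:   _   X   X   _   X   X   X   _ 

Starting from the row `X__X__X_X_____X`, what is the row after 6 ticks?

X_XX_XXXX_XX_XX

XXXXXXXXXX___X_
_________XX_XXX
X_______X_XX___
XX_____XXX_XX_X
_XX___X__XX_XX_
X_XX_XXXX_XX_XX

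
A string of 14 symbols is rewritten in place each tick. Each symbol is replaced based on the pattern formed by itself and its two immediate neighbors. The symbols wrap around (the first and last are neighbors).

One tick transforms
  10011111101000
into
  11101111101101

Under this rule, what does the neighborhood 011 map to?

At position 3 the neighborhood is 011; the next row has 0 there.

0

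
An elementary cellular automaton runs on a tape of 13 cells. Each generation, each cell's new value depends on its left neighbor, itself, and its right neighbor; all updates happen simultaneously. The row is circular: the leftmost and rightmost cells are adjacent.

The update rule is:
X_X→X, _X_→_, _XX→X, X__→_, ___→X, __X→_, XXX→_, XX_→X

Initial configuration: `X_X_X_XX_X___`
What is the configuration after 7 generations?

__X__XX___XX_

generation 1: _X_X_XXXX__X_
generation 2: __X_XX__X____
generation 3: X__XXX____XXX
generation 4: X__X_X_XX_X__
generation 5: ____X_XXXX___
generation 6: XXX__XX__X_XX
generation 7: __X__XX___XX_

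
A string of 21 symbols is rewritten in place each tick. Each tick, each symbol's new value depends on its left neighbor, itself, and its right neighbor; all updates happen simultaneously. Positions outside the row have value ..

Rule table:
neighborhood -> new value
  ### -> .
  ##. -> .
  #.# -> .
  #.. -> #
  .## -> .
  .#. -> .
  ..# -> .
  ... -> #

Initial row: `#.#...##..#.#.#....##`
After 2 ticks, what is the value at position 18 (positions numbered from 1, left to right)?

.

...##...#......###...
##...##..#####....###
position 18 holds .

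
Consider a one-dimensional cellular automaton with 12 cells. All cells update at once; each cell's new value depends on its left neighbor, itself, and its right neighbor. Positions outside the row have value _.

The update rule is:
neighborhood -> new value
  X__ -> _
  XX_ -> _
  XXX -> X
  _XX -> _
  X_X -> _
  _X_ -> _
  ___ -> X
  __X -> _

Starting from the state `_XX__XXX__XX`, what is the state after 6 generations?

generation 1: ______X_____
generation 2: XXXXX___XXXX
generation 3: _XXX__X__XX_
generation 4: __X_________
generation 5: X___XXXXXXXX
generation 6: __X__XXXXXX_

__X__XXXXXX_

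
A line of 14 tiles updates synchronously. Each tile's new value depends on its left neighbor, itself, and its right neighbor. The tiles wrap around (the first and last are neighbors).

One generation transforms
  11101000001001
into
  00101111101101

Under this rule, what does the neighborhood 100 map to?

1

At position 5 the neighborhood is 100; the next row has 1 there.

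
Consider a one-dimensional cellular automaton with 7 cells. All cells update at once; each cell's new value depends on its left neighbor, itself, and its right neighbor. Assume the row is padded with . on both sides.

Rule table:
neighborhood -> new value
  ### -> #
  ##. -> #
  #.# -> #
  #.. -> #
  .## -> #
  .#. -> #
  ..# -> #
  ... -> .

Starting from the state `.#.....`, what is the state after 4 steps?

######.

###....
####...
#####..
######.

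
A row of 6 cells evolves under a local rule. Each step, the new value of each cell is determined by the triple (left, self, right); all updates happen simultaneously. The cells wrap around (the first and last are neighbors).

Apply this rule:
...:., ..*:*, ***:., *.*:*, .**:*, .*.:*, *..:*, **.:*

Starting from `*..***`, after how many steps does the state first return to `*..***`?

step 1: ****..
step 2: *..***

2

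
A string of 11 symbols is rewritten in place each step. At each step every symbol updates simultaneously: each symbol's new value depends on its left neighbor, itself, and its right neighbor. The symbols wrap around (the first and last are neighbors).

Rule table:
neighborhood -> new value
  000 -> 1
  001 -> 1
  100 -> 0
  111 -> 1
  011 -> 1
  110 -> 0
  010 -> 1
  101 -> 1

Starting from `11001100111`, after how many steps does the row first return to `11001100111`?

11

step 1: 10011001111
step 2: 00110011111
step 3: 01100111110
step 4: 11001111100
step 5: 10011111001
step 6: 00111110011
step 7: 01111100110
step 8: 11111001100
step 9: 11110011001
step 10: 11100110011
step 11: 11001100111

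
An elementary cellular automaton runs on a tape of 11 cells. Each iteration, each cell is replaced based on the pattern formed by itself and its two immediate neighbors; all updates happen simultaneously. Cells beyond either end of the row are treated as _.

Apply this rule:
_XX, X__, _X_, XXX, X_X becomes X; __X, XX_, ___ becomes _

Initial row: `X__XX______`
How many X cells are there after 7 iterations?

XX_X_X_____
X_XXXXX____
XXXXXX_X___
XXXXX_XXX__
XXXX_XXX_X_
XXX_XXX_XXX
XX_XXX_XXX_
count of X: 8

8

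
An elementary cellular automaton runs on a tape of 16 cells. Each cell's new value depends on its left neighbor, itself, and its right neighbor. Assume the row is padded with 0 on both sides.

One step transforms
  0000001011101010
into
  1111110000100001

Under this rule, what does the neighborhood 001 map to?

1

At position 5 the neighborhood is 001; the next row has 1 there.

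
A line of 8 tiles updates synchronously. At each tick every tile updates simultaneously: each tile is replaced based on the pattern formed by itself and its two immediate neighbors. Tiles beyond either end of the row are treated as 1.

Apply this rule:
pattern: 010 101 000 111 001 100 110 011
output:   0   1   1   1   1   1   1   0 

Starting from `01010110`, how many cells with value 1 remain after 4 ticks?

6

10101011
11010101
11101010
11110101
count of 1: 6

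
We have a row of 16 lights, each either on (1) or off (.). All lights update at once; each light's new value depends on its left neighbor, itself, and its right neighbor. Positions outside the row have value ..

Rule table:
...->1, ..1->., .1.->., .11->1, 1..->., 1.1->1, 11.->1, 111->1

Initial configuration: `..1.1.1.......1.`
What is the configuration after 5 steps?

1..1.1..11111...
....1...11111.11
111...1.11111111
111.1..111111111
1111...111111111

1111...111111111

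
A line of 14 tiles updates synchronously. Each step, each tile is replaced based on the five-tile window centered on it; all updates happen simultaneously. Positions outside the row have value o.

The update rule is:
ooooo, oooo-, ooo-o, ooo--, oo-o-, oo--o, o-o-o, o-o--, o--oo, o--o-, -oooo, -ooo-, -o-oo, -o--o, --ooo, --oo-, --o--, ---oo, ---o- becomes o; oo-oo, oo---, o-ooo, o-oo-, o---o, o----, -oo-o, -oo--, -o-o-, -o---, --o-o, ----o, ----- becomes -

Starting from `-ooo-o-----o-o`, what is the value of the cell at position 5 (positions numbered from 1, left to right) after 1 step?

o

--oooo----o-o-
position 5 holds o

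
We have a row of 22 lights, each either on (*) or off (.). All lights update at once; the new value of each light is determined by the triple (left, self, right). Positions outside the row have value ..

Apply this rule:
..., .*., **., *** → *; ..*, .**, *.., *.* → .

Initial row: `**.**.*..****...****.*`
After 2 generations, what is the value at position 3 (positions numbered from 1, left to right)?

.

.*..*.*...***.*..***.*
.*..*.*.*..**.*...**.*
position 3 holds .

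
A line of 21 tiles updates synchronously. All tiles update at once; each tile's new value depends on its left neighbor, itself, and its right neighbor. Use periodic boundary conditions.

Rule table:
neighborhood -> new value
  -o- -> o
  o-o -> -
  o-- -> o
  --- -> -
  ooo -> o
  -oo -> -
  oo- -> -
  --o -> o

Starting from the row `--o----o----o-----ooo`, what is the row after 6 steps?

---ooo-o---o---o-o--o

oooo--ooo--ooo---o-o-
-oo-oo-o-oo-o-o-oo-o-
o------o----o-o----oo
-o----ooo--oo-oo--o-o
-oo--o-o-oo-----ooo-o
---ooo-o---o---o-o--o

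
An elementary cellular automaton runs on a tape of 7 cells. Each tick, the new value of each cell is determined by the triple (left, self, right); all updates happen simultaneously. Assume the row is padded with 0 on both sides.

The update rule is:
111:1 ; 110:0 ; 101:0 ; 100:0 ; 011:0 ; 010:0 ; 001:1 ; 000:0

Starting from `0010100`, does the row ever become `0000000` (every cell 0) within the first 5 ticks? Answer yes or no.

0100000
1000000
0000000
all cells are 0 at tick 3

yes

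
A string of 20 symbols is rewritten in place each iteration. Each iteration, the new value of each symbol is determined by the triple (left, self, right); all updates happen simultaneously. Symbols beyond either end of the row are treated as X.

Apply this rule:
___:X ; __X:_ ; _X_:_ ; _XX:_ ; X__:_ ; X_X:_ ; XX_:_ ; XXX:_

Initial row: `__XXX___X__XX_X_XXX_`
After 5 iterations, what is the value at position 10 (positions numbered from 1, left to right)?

______X_____________
_XXXX___XXXXXXXXXXX_
______X_____________  (repeats iteration 1; period 2)
iteration 5: ______X_____________
position 10 holds _

_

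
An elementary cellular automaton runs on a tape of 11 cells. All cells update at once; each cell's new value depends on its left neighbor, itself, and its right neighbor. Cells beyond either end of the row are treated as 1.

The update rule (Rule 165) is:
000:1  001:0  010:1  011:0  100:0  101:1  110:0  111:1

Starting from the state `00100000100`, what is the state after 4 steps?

01100100110

00101110100
00110101100
00001110000
01100100110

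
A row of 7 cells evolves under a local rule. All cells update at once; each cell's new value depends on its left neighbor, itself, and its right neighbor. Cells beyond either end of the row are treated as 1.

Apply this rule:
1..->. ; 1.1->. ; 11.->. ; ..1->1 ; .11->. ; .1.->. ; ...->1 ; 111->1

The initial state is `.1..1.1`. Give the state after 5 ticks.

..1..11

tick 1: ...1...
tick 2: .11..11
tick 3: ....1.1
tick 4: .111...
tick 5: ..1..11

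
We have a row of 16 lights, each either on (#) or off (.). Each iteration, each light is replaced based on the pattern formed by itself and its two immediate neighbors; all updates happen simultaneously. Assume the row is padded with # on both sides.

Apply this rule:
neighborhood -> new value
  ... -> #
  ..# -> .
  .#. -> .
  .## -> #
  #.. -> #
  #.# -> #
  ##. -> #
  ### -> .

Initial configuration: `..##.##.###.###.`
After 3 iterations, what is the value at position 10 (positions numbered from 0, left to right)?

iteration 1: #.#######.###.##
iteration 2: ###.....###.###.
iteration 3: ..#####.#.###.##
position 10 holds #

#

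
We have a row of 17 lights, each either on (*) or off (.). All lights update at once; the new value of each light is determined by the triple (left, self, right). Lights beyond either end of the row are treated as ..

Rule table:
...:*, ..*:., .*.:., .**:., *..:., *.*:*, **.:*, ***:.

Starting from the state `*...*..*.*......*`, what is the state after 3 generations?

..*...*.*****..*.

generation 1: ..*.....*..****..
generation 2: *...***.......*.*
generation 3: ..*...*.*****..*.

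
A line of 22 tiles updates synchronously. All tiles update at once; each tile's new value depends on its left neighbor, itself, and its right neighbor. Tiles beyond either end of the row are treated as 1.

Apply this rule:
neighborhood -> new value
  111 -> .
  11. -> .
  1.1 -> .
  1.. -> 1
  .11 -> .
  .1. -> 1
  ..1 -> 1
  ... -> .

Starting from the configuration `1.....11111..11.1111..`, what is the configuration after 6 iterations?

.1...1.....11.......11
.11.111...1..1.....1..
.......1.111111...1111
1.....11.......1.1....
.1...1..1.....11.11..1
.11.111111...1.....11.

.11.111111...1.....11.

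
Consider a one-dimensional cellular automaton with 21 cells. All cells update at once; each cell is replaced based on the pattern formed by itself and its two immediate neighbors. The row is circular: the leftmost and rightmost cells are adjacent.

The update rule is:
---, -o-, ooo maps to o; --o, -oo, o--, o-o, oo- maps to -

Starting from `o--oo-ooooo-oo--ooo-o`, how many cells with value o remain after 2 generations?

generation 1: -------ooo-------o---
generation 2: oooooo--o--ooooo-o-oo
count of o: 15

15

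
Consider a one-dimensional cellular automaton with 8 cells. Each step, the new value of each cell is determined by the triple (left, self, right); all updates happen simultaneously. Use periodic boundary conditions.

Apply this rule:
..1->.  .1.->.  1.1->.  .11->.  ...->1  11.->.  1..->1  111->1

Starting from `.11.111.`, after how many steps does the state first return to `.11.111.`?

3

.....1.1
1111....
.11.111.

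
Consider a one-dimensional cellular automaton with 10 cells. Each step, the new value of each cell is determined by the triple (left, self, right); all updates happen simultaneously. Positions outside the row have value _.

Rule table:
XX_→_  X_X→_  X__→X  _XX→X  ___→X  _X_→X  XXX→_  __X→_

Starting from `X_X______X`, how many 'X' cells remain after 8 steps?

X_XXXXXX_X
X_X______X  (repeats step 0; period 2)
step 8: X_X______X
count of X: 3

3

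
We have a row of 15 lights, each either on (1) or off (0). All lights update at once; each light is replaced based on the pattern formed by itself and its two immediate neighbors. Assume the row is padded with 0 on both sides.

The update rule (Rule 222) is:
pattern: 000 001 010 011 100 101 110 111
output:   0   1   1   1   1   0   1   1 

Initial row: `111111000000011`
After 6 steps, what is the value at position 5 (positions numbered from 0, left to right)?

1

111111100000111
111111110001111
111111111011111
111111111011111  (fixed point — unchanged through step 6)
position 5 holds 1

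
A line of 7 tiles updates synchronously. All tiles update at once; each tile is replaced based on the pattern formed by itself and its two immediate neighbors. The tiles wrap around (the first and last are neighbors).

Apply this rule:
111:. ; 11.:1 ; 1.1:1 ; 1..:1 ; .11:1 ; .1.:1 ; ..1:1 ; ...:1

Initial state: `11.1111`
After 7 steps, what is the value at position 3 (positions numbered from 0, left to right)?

1

.111...
11.1111  (repeats step 0; period 2)
step 7: .111...
position 3 holds 1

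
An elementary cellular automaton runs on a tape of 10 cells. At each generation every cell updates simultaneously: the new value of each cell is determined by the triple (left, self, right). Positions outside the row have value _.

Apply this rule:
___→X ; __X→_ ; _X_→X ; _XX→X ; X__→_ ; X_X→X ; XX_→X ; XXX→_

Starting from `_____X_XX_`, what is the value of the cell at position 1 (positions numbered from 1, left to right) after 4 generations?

generation 1: XXXX_XXXX_
generation 2: X__XXX__X_
generation 3: X__X_X__X_
generation 4: X__XXX__X_
position 1 holds X

X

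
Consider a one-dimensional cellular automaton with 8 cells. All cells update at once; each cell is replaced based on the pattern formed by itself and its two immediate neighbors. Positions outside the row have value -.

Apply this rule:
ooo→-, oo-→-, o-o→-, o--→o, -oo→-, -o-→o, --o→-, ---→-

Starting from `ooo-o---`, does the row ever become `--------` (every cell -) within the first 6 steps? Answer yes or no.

step 1: ----oo--
step 2: ------o-
step 3: ------oo
step 4: --------
all cells are - at step 4

yes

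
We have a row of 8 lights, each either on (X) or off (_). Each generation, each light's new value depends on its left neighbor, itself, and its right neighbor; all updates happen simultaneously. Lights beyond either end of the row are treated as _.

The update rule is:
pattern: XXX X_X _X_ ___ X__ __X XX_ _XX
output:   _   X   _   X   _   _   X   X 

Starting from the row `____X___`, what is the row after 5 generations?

X__XXXX_

XXX___XX
X_X_X_XX
_X_X_XXX
__X_XX_X
X__XXXX_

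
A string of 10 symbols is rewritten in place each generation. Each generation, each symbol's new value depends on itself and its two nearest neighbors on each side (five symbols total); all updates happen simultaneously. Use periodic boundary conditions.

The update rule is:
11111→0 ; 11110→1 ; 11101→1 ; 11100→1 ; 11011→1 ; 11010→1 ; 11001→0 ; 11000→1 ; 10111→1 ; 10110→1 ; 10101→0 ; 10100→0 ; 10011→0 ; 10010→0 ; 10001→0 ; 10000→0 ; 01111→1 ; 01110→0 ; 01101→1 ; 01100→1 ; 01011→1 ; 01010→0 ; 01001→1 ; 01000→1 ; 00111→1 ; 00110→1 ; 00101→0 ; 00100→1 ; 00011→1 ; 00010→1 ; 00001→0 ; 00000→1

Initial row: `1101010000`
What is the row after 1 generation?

1110001001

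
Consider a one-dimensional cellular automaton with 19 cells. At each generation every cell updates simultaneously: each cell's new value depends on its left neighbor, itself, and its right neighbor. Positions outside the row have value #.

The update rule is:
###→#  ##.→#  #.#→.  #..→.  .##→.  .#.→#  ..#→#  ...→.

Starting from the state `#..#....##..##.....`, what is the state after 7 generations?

#.##.#.#.#.#.#.#.#.

generation 1: #.##...#.#.#.#....#
generation 2: #..#..##.#.#.#...#.
generation 3: #.##.#.#.#.#.#..##.
generation 4: #..#.#.#.#.#.#.#.#.
generation 5: #.##.#.#.#.#.#.#.#.
generation 6: #..#.#.#.#.#.#.#.#.  (repeats generation 4; period 2)
generation 7: #.##.#.#.#.#.#.#.#.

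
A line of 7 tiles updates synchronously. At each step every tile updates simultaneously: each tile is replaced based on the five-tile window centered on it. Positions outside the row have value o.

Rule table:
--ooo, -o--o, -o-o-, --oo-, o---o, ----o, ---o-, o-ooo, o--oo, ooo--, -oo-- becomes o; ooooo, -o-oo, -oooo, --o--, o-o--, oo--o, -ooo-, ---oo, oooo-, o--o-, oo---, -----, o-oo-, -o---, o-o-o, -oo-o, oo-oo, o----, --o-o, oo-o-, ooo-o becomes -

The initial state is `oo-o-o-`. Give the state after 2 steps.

--oo-oo

step 1: ----o--
step 2: --oo-oo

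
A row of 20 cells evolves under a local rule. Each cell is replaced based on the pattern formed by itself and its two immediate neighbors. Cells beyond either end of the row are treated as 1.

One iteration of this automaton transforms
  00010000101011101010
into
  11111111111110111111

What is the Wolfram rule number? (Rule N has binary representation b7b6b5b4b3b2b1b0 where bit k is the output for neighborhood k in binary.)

127

position 13: 111 → 0  (bit 7 = 0)
position 14: 110 → 1  (bit 6 = 1)
position 9: 101 → 1  (bit 5 = 1)
position 0: 100 → 1  (bit 4 = 1)
position 12: 011 → 1  (bit 3 = 1)
position 3: 010 → 1  (bit 2 = 1)
position 2: 001 → 1  (bit 1 = 1)
position 1: 000 → 1  (bit 0 = 1)
bits b7..b0 = 01111111 = 127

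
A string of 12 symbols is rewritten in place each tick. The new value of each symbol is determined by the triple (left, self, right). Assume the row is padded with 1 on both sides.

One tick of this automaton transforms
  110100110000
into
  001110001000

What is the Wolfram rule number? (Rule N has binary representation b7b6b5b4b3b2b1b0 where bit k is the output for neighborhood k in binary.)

52

position 0: 111 → 0  (bit 7 = 0)
position 1: 110 → 0  (bit 6 = 0)
position 2: 101 → 1  (bit 5 = 1)
position 4: 100 → 1  (bit 4 = 1)
position 6: 011 → 0  (bit 3 = 0)
position 3: 010 → 1  (bit 2 = 1)
position 5: 001 → 0  (bit 1 = 0)
position 9: 000 → 0  (bit 0 = 0)
bits b7..b0 = 00110100 = 52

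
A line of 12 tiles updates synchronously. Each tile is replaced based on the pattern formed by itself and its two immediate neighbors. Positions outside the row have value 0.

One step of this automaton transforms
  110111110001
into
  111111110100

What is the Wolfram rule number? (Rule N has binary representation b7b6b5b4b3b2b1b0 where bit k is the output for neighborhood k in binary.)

233

position 4: 111 → 1  (bit 7 = 1)
position 1: 110 → 1  (bit 6 = 1)
position 2: 101 → 1  (bit 5 = 1)
position 8: 100 → 0  (bit 4 = 0)
position 0: 011 → 1  (bit 3 = 1)
position 11: 010 → 0  (bit 2 = 0)
position 10: 001 → 0  (bit 1 = 0)
position 9: 000 → 1  (bit 0 = 1)
bits b7..b0 = 11101001 = 233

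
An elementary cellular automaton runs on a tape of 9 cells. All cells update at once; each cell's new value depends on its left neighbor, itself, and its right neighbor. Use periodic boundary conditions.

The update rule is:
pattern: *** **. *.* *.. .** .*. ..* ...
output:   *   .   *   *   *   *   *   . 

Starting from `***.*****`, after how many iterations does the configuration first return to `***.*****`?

9

iteration 1: **.******
iteration 2: *.*******
iteration 3: .********
iteration 4: ********.
iteration 5: *******.*
iteration 6: ******.**
iteration 7: *****.***
iteration 8: ****.****
iteration 9: ***.*****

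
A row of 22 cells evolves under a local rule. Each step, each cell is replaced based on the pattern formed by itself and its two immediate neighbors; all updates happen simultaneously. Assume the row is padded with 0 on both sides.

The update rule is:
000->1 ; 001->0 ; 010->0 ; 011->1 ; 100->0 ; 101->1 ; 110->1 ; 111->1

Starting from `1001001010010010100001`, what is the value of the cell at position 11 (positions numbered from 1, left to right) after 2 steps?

0000000100000001001100
1111110001111100001101
position 11 holds 1

1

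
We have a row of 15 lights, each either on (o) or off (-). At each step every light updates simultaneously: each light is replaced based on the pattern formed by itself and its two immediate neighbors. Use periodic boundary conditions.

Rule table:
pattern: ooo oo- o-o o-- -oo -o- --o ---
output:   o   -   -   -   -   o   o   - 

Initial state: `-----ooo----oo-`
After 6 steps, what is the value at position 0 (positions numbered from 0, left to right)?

----o-o----o---
---oo-o---oo---
--o---o--o-----
-oo--oo-oo-----
o---o----------
o--oo---------o
position 0 holds o

o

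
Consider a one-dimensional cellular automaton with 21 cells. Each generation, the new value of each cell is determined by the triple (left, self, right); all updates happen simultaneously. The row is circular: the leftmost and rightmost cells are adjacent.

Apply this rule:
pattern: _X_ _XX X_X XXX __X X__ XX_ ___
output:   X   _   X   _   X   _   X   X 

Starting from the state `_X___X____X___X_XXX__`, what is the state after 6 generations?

XXXXXXX_X_XXXX___X_XX

XX_XXX_XXXX_XXXX__X_X
_XX__XX___XX___X_XXX_
X_X_X_X_XX_X_XXXX__X_
XXXXXXXX_XXXX___X_XXX
_______XX___X_XXXX___
XXXXXXX_X_XXXX___X_XX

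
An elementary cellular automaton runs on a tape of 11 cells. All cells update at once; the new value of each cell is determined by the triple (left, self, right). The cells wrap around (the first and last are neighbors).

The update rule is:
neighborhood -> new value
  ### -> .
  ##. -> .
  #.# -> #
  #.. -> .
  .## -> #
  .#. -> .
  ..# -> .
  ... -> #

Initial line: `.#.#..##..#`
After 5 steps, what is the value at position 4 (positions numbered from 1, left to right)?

.

step 1: #.#...#....
step 2: .#..#...##.
step 3: ......#.#..
step 4: #####..#..#
step 5: ..........#
position 4 holds .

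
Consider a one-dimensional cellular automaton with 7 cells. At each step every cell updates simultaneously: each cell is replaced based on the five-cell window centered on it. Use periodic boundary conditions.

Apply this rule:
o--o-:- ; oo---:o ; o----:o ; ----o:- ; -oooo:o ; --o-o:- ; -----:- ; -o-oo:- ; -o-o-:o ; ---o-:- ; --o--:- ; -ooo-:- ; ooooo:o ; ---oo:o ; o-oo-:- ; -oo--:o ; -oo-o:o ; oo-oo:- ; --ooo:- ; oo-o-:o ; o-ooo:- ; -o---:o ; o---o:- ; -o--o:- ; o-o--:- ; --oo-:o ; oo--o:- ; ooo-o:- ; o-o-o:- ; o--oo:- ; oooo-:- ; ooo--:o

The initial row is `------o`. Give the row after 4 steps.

step 1: oo-----
step 2: oooo--o
step 3: oo-o---
step 4: ooo-o-o

ooo-o-o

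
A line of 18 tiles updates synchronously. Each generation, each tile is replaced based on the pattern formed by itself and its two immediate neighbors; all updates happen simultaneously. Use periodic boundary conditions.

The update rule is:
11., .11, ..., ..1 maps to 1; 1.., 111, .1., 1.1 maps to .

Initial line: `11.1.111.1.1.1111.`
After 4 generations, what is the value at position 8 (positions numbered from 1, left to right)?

11...1.1.....1..1.
11.11....1111..1..
11.11.1111..1.1..1
.1.11.1..1.1....11
position 8 holds .

.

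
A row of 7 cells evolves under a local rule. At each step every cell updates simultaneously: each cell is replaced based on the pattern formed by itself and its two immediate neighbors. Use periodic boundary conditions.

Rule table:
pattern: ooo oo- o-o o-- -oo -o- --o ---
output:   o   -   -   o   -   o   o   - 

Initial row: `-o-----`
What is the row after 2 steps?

ooo----
-o-o--o

-o-o--o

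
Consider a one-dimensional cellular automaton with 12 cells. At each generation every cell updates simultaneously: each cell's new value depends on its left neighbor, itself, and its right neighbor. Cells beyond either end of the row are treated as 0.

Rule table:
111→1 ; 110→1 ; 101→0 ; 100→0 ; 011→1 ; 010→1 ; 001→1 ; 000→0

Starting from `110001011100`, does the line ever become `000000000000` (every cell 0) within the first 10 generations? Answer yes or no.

110011011100
110111011100
110111011100  (fixed point — unchanged through generation 10)
generation 10 is 110111011100, still not uniform 0

no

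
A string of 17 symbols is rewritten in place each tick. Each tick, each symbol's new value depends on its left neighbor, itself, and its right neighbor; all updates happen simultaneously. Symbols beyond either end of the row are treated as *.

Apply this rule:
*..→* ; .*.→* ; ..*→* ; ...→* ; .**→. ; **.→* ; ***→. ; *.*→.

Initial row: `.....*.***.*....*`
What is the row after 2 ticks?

.....*****.....*.

tick 1: ******...*.*****.
tick 2: .....*****.....*.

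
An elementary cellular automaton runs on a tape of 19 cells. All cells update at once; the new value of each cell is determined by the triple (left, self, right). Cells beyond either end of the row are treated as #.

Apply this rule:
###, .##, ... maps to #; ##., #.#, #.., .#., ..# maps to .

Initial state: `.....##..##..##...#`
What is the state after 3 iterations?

.#..##...#...####.#

.###.#...#...#..#.#
.##....#...#......#
.#..##...#...####.#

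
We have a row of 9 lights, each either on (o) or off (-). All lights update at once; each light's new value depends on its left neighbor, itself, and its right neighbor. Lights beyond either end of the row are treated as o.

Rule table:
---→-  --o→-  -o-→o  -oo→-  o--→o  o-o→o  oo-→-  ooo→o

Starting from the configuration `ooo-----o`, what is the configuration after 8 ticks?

tick 1: oo-o-----
tick 2: o-ooo----
tick 3: -o-o-o---
tick 4: ooooooo--
tick 5: oooooo-o-
tick 6: ooooo-ooo
tick 7: oooo-o-oo
tick 8: ooo-ooo-o

ooo-ooo-o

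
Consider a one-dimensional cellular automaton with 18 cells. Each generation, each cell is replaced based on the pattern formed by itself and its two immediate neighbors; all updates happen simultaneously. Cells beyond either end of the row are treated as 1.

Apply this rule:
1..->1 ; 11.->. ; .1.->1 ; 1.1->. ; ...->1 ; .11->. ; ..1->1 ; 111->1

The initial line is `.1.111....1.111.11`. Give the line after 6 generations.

generation 1: .1..1.11111..1...1
generation 2: .1111..111.111111.
generation 3: ..11.11.1...1111..
generation 4: 11......1111.11.11
generation 5: 1.111111.11......1
generation 6: ...1111....111111.

...1111....111111.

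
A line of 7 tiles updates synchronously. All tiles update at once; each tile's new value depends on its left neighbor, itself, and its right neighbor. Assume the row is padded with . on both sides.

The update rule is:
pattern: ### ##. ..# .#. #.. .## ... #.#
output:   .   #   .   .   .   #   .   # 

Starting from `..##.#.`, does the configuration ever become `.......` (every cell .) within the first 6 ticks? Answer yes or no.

..###..
..#.#..
...#...
.......
all cells are . at tick 4

yes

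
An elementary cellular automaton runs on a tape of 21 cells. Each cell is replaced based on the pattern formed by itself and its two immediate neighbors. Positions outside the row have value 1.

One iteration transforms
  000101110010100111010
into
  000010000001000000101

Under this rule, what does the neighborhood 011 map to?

At position 5 the neighborhood is 011; the next row has 0 there.

0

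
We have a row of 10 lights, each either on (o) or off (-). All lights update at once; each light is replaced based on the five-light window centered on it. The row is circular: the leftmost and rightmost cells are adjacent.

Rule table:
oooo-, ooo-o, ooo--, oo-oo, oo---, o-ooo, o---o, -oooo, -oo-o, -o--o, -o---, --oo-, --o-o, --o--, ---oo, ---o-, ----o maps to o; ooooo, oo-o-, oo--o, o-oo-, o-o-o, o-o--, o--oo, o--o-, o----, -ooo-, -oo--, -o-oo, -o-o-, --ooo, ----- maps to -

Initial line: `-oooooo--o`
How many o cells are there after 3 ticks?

-oo--oo--o
-----o---o
o--ooooooo
count of o: 8

8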